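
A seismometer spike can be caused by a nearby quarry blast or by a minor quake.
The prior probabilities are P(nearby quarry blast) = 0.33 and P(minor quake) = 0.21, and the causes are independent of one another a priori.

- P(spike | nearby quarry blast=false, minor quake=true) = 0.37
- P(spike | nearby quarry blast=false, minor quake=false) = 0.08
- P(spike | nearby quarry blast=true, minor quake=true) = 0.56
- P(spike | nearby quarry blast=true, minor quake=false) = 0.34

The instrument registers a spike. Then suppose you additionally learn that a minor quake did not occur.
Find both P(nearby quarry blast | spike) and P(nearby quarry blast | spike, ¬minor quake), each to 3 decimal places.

Numerator (weight on configurations with nearby quarry blast): 0.088638 + 0.038808 = 0.127446
Denominator P(spike): 0.08×0.67×0.79 + 0.37×0.67×0.21 + 0.34×0.33×0.79 + 0.56×0.33×0.21 = 0.221849
P(nearby quarry blast | spike) = 0.127446/0.221849 ≈ 0.574

Now condition on the additional information:
By total probability over both values of nearby quarry blast:
  P(spike | ¬minor quake) = 0.08·0.67 + 0.34·0.33
        = 0.053600 + 0.112200 = 0.165800
Configurations with nearby quarry blast contribute 0.112200, so
  P(nearby quarry blast | spike, ¬minor quake) = 0.112200 / 0.165800 ≈ 0.677
Ruling out minor quake raises the posterior on nearby quarry blast — the flip side of explaining away.

P(nearby quarry blast | spike) ≈ 0.574; P(nearby quarry blast | spike, ¬minor quake) ≈ 0.677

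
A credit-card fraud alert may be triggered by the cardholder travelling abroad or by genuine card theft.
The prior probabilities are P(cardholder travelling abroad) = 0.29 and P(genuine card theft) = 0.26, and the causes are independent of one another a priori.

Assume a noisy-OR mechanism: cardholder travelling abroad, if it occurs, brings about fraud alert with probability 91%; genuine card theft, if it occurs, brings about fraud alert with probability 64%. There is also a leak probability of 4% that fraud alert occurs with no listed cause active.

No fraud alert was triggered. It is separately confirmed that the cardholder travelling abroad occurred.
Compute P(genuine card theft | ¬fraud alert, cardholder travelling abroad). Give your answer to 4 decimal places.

Under noisy-OR, P(fraud alert | causes) = 1 − (1−0.04)·∏(1−qᵢ) over the active causes.
For the numerator, keep only genuine card theft=true terms: 0.031104*0.26 = 0.008087
Normalizer over all consistent configurations: 0.0864*0.74 + 0.031104*0.26 = 0.072023
P(genuine card theft | ¬fraud alert, cardholder travelling abroad) = 0.008087/0.072023 ≈ 0.1123

P(genuine card theft | ¬fraud alert, cardholder travelling abroad) ≈ 0.1123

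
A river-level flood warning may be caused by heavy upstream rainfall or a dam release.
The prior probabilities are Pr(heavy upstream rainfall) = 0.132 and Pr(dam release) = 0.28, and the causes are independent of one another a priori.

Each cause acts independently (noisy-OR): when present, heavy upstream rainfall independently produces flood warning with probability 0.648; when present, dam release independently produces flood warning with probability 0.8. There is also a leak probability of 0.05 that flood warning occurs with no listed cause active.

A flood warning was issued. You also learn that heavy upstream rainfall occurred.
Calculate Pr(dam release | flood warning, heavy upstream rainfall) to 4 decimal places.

Pr(dam release | flood warning, heavy upstream rainfall) ≈ 0.3528

Under noisy-OR, P(flood warning | causes) = 1 − (1−0.05)·∏(1−qᵢ) over the active causes.
Enumerate both values of dam release and weight by the priors:
  P(flood warning | heavy upstream rainfall) = 0.6656·0.72 + 0.93312·0.28
        = 0.479232 + 0.261274 = 0.740506
Keeping only the dam release-present terms gives 0.261274, so
  P(dam release | flood warning, heavy upstream rainfall) = 0.261274 / 0.740506 ≈ 0.3528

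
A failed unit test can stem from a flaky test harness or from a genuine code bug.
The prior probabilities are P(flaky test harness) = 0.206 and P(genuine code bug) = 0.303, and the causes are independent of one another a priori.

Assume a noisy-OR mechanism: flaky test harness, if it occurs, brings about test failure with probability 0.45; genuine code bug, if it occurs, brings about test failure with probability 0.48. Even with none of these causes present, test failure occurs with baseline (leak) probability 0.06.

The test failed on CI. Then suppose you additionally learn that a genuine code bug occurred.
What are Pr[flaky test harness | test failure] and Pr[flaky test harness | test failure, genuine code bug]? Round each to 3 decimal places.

Under noisy-OR, P(test failure | causes) = 1 − (1−0.06)·∏(1−qᵢ) over the active causes.
Weight on flaky test harness=true, given the evidence: 0.069350 + 0.045638 = 0.114988
The normalizing constant is 0.06·0.794·0.697 + 0.5112·0.794·0.303 + 0.483·0.206·0.697 + 0.73116·0.206·0.303 = 0.271179
P(flaky test harness | test failure) = 0.114988/0.271179 ≈ 0.424

With the extra evidence:
For the numerator, keep only flaky test harness=true terms: 0.73116·0.206 = 0.150619
Denominator P(test failure | genuine code bug): 0.5112·0.794 + 0.73116·0.206 = 0.556512
Posterior = 0.150619 / 0.556512 ≈ 0.271
— genuine code bug explains away the evidence for flaky test harness.

Pr[flaky test harness | test failure] ≈ 0.424; Pr[flaky test harness | test failure, genuine code bug] ≈ 0.271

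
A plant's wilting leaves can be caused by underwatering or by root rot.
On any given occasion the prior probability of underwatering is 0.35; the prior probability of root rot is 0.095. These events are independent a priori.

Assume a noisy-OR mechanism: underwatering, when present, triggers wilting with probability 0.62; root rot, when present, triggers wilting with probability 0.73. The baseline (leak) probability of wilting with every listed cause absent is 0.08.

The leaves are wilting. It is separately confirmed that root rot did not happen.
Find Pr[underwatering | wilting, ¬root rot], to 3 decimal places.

Under noisy-OR, P(wilting | causes) = 1 − (1−0.08)·∏(1−qᵢ) over the active causes.
Weight on underwatering=true, given the evidence: 0.6504*0.35 = 0.227640
The normalizing constant is 0.08*0.65 + 0.6504*0.35 = 0.279640
P(underwatering | wilting, ¬root rot) = 0.227640/0.279640 ≈ 0.814

Pr[underwatering | wilting, ¬root rot] ≈ 0.814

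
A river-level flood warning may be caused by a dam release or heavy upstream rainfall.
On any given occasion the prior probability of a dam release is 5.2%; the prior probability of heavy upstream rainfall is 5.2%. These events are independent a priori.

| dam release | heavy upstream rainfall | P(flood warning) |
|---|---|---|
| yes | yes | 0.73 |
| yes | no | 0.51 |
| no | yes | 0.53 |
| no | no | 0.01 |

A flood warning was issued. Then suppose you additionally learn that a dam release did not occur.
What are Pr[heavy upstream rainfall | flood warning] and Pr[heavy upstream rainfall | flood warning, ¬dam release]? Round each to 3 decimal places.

Pr[heavy upstream rainfall | flood warning] ≈ 0.452; Pr[heavy upstream rainfall | flood warning, ¬dam release] ≈ 0.744

Sum P(flood warning|·) weighted by the priors over the 4 (dam release, heavy upstream rainfall) configurations:
  P(flood warning) = 0.01×0.948×0.948 + 0.53×0.948×0.052 + 0.51×0.052×0.948 + 0.73×0.052×0.052
        = 0.008987 + 0.026127 + 0.025141 + 0.001974 = 0.062229
Configurations with heavy upstream rainfall contribute 0.028101, so
  P(heavy upstream rainfall | flood warning) = 0.028101 / 0.062229 ≈ 0.452

Now also conditioning on dam release≠true:
P(flood warning | ¬dam release) = 0.01×0.948 + 0.53×0.052 = 0.009480 + 0.027560 = 0.037040
Restricting to configurations with heavy upstream rainfall present: 0.53×0.052 = 0.027560.
So P(heavy upstream rainfall | flood warning, ¬dam release) = 0.027560/0.037040 ≈ 0.744.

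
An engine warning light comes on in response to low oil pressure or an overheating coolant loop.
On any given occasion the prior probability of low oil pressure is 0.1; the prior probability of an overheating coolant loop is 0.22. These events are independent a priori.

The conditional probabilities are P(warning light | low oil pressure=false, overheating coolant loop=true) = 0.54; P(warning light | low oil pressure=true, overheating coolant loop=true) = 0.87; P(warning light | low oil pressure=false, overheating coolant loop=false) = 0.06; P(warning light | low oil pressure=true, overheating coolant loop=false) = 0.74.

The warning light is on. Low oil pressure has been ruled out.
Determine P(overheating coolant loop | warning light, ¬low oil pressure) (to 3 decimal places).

P(warning light | ¬low oil pressure) = 0.06*0.78 + 0.54*0.22 = 0.046800 + 0.118800 = 0.165600
The overheating coolant loop-present share is 0.54*0.22 = 0.118800.
Hence the posterior is 0.118800/0.165600 ≈ 0.717.

P(overheating coolant loop | warning light, ¬low oil pressure) ≈ 0.717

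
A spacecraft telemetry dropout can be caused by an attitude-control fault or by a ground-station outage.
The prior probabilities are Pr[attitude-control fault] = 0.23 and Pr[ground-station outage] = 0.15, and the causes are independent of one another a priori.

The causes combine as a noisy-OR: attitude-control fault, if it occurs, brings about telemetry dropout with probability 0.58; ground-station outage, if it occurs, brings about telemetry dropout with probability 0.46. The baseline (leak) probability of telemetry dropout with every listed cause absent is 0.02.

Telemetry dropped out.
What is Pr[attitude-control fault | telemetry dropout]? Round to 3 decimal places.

Under noisy-OR, P(telemetry dropout | causes) = 1 − (1−0.02)·∏(1−qᵢ) over the active causes.
P(telemetry dropout) = 0.02×0.77×0.85 + 0.4708×0.77×0.15 + 0.5884×0.23×0.85 + 0.777736×0.23×0.15 = 0.013090 + 0.054377 + 0.115032 + 0.026832 = 0.209331
Restricting to configurations with attitude-control fault present: 0.115032 + 0.026832 = 0.141864.
Hence the posterior is 0.141864/0.209331 ≈ 0.678.

Pr[attitude-control fault | telemetry dropout] ≈ 0.678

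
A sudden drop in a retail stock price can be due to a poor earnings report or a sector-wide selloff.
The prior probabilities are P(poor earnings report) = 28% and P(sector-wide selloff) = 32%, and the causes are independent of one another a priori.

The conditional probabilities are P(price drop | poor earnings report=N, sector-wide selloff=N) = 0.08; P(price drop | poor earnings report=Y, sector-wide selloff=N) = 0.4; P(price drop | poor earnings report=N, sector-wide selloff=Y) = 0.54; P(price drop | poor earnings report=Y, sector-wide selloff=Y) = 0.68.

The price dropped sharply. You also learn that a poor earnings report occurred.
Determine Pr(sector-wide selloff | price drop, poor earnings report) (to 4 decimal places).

Pr(sector-wide selloff | price drop, poor earnings report) ≈ 0.4444

By total probability over both values of sector-wide selloff:
  P(price drop | poor earnings report) = 0.4·0.68 + 0.68·0.32
        = 0.272000 + 0.217600 = 0.489600
The terms with sector-wide selloff present sum to 0.217600, so
  P(sector-wide selloff | price drop, poor earnings report) = 0.217600 / 0.489600 ≈ 0.4444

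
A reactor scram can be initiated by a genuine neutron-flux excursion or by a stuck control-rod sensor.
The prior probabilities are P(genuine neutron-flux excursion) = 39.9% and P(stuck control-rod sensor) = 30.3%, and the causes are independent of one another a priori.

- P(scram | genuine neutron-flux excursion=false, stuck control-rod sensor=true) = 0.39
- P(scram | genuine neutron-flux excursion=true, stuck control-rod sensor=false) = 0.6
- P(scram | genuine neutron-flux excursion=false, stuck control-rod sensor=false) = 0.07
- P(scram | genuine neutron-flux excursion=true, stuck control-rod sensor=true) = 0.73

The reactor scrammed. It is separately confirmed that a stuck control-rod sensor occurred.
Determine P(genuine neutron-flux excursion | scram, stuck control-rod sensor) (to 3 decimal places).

P(scram | stuck control-rod sensor) = 0.39*0.601 + 0.73*0.399 = 0.234390 + 0.291270 = 0.525660
Restricting to configurations with genuine neutron-flux excursion present: 0.73*0.399 = 0.291270.
P(genuine neutron-flux excursion | scram, stuck control-rod sensor) = 0.291270 / 0.525660 ≈ 0.554

P(genuine neutron-flux excursion | scram, stuck control-rod sensor) ≈ 0.554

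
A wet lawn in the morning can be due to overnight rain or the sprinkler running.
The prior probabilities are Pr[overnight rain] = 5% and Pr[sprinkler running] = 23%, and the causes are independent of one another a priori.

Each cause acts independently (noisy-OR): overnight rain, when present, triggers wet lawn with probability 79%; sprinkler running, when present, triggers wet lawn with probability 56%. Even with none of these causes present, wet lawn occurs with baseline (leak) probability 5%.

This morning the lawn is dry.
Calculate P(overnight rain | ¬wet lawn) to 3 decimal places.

P(overnight rain | ¬wet lawn) ≈ 0.011

Under noisy-OR, P(wet lawn | causes) = 1 − (1−0.05)·∏(1−qᵢ) over the active causes.
P(¬wet lawn) = 0.95×0.95×0.77 + 0.418×0.95×0.23 + 0.1995×0.05×0.77 + 0.08778×0.05×0.23 = 0.694925 + 0.091333 + 0.007681 + 0.001009 = 0.794948
Of this, 0.008690 comes from 0.007681 + 0.001009 (the overnight rain=true cases).
Hence the posterior is 0.008690/0.794948 ≈ 0.011.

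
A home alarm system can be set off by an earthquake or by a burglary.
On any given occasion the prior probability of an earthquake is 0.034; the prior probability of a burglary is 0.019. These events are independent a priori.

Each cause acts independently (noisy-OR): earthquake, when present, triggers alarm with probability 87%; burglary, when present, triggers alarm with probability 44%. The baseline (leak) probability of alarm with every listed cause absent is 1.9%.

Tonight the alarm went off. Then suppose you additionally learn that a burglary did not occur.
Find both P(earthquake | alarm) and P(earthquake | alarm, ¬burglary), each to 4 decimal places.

Under noisy-OR, P(alarm | causes) = 1 − (1−0.019)·∏(1−qᵢ) over the active causes.
By total probability over the 4 (earthquake, burglary) configurations:
  P(alarm) = 0.019*0.966*0.981 + 0.45064*0.966*0.019 + 0.87247*0.034*0.981 + 0.928583*0.034*0.019
        = 0.018005 + 0.008271 + 0.029100 + 0.000600 = 0.055976
The terms with earthquake present sum to 0.029700, so
  P(earthquake | alarm) = 0.029700 / 0.055976 ≈ 0.5306

Now condition on the additional information:
P(alarm | ¬burglary) = 0.019×0.966 + 0.87247×0.034 = 0.018354 + 0.029664 = 0.048018
The earthquake-present share is 0.87247×0.034 = 0.029664.
P(earthquake | alarm, ¬burglary) = 0.029664 / 0.048018 ≈ 0.6178

P(earthquake | alarm) ≈ 0.5306; P(earthquake | alarm, ¬burglary) ≈ 0.6178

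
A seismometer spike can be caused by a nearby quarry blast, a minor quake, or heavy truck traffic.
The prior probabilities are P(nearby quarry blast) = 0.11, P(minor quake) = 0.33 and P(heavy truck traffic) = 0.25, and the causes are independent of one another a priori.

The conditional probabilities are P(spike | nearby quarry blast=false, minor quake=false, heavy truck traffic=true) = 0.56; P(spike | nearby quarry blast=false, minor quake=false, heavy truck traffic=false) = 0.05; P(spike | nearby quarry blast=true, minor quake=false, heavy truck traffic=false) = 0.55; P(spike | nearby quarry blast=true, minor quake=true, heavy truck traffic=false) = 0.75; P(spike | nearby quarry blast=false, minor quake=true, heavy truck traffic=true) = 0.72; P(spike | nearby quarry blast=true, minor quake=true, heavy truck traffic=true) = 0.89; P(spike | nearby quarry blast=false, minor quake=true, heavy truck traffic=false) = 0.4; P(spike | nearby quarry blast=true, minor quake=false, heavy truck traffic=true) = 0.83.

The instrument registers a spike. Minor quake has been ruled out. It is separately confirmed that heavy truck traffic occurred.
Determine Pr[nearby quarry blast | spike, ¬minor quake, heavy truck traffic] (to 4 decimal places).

Pr[nearby quarry blast | spike, ¬minor quake, heavy truck traffic] ≈ 0.1548

Numerator (weight on configurations with nearby quarry blast): 0.83·0.11 = 0.091300
Normalizer over all consistent configurations: 0.56·0.89 + 0.83·0.11 = 0.589700
Posterior = 0.091300 / 0.589700 ≈ 0.1548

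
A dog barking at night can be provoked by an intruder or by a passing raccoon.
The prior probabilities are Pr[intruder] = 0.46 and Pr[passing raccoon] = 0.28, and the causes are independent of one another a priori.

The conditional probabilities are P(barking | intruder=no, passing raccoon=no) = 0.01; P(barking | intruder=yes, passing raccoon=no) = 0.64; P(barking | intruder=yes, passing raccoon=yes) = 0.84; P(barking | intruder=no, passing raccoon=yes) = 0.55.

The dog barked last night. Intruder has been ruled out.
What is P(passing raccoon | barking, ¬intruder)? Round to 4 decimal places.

Weight on passing raccoon=true, given the evidence: 0.55·0.28 = 0.154000
The normalizing constant is 0.01·0.72 + 0.55·0.28 = 0.161200
P(passing raccoon | barking, ¬intruder) = 0.154000/0.161200 ≈ 0.9553

P(passing raccoon | barking, ¬intruder) ≈ 0.9553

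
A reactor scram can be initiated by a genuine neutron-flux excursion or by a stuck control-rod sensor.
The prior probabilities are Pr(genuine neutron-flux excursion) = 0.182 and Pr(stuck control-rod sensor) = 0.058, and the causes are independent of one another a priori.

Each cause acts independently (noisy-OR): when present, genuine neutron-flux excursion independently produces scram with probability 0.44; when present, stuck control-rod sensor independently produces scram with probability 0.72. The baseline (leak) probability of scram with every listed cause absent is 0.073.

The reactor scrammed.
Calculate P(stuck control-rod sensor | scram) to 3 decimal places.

Under noisy-OR, P(scram | causes) = 1 − (1−0.073)·∏(1−qᵢ) over the active causes.
For the numerator, keep only stuck control-rod sensor=true terms: 0.035129 + 0.009022 = 0.044151
The normalizing constant is 0.073·0.818·0.942 + 0.74044·0.818·0.058 + 0.48088·0.182·0.942 + 0.854646·0.182·0.058 = 0.182846
P(stuck control-rod sensor | scram) = 0.044151/0.182846 ≈ 0.241

P(stuck control-rod sensor | scram) ≈ 0.241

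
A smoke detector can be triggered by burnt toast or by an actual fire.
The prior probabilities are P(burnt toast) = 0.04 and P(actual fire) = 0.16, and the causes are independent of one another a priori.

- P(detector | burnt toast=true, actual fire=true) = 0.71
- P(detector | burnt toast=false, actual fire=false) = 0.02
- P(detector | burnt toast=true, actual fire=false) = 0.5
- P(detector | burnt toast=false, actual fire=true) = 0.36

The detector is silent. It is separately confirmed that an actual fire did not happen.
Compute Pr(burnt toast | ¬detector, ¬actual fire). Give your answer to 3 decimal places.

P(¬detector | ¬actual fire) = 0.98*0.96 + 0.5*0.04 = 0.940800 + 0.020000 = 0.960800
Restricting to configurations with burnt toast present: 0.5*0.04 = 0.020000.
P(burnt toast | ¬detector, ¬actual fire) = 0.020000 / 0.960800 ≈ 0.021

Pr(burnt toast | ¬detector, ¬actual fire) ≈ 0.021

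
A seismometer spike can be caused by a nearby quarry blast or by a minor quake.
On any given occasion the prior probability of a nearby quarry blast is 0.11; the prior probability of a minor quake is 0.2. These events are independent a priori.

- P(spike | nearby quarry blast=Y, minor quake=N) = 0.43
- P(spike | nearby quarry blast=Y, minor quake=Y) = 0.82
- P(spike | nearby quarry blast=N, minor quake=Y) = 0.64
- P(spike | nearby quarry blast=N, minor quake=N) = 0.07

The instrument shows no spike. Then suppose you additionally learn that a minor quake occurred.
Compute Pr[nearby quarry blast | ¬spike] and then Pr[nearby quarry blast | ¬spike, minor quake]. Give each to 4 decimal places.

P(¬spike) = 0.93×0.89×0.8 + 0.36×0.89×0.2 + 0.57×0.11×0.8 + 0.18×0.11×0.2 = 0.662160 + 0.064080 + 0.050160 + 0.003960 = 0.780360
Restricting to configurations with nearby quarry blast present: 0.050160 + 0.003960 = 0.054120.
So P(nearby quarry blast | ¬spike) = 0.054120/0.780360 ≈ 0.0694.

Now also conditioning on minor quake=true:
P(¬spike | minor quake) = 0.36·0.89 + 0.18·0.11 = 0.320400 + 0.019800 = 0.340200
The nearby quarry blast-present share is 0.18·0.11 = 0.019800.
P(nearby quarry blast | ¬spike, minor quake) = 0.019800 / 0.340200 ≈ 0.0582

Pr[nearby quarry blast | ¬spike] ≈ 0.0694; Pr[nearby quarry blast | ¬spike, minor quake] ≈ 0.0582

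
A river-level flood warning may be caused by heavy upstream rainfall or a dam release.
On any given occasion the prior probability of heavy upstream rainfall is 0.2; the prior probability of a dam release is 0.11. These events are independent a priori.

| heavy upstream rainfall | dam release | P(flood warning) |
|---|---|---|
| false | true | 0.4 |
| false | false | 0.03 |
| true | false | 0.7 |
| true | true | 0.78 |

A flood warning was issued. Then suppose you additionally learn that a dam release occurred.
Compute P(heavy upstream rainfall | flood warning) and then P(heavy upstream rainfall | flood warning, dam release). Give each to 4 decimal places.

Sum P(flood warning|·) weighted by the priors over the 4 (heavy upstream rainfall, dam release) configurations:
  P(flood warning) = 0.03·0.8·0.89 + 0.4·0.8·0.11 + 0.7·0.2·0.89 + 0.78·0.2·0.11
        = 0.021360 + 0.035200 + 0.124600 + 0.017160 = 0.198320
The terms with heavy upstream rainfall present sum to 0.141760, so
  P(heavy upstream rainfall | flood warning) = 0.141760 / 0.198320 ≈ 0.7148

Now condition on the additional information:
P(flood warning | dam release) = 0.4·0.8 + 0.78·0.2 = 0.320000 + 0.156000 = 0.476000
The heavy upstream rainfall-present share is 0.78·0.2 = 0.156000.
P(heavy upstream rainfall | flood warning, dam release) = 0.156000 / 0.476000 ≈ 0.3277
This is intercausal reasoning (explaining away): once dam release accounts for the flood warning, heavy upstream rainfall becomes less likely.

P(heavy upstream rainfall | flood warning) ≈ 0.7148; P(heavy upstream rainfall | flood warning, dam release) ≈ 0.3277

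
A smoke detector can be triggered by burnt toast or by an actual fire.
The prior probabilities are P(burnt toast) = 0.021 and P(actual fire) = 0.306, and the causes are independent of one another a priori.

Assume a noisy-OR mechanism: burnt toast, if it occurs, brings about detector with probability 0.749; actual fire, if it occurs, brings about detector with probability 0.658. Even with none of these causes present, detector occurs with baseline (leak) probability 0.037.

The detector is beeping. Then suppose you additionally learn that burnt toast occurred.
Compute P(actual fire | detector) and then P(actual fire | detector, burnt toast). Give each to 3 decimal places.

Under noisy-OR, P(detector | causes) = 1 − (1−0.037)·∏(1−qᵢ) over the active causes.
Enumerate the 4 (burnt toast, actual fire) configurations and weight by the priors:
  P(detector) = 0.037×0.979×0.694 + 0.670654×0.979×0.306 + 0.758287×0.021×0.694 + 0.917334×0.021×0.306
        = 0.025139 + 0.200911 + 0.011051 + 0.005895 = 0.242996
The terms with actual fire present sum to 0.206806, so
  P(actual fire | detector) = 0.206806 / 0.242996 ≈ 0.851

Now condition on the additional information:
Weight on actual fire=true, given the evidence: 0.917334·0.306 = 0.280704
The normalizing constant is 0.758287·0.694 + 0.917334·0.306 = 0.806955
Posterior = 0.280704 / 0.806955 ≈ 0.348
This is intercausal reasoning (explaining away): once burnt toast accounts for the detector, actual fire becomes less likely.

P(actual fire | detector) ≈ 0.851; P(actual fire | detector, burnt toast) ≈ 0.348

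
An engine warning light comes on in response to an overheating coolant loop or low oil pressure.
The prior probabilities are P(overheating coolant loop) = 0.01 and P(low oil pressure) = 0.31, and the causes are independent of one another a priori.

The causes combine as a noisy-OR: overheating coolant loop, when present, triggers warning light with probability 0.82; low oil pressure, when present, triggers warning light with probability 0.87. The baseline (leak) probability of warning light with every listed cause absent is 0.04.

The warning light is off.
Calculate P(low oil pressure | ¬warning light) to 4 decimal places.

Under noisy-OR, P(warning light | causes) = 1 − (1−0.04)·∏(1−qᵢ) over the active causes.
For the numerator, keep only low oil pressure=true terms: 0.038301 + 0.000070 = 0.038371
Normalizer over all consistent configurations: 0.96·0.99·0.69 + 0.1248·0.99·0.31 + 0.1728·0.01·0.69 + 0.022464·0.01·0.31 = 0.695339
P(low oil pressure | ¬warning light) = 0.038371/0.695339 ≈ 0.0552

P(low oil pressure | ¬warning light) ≈ 0.0552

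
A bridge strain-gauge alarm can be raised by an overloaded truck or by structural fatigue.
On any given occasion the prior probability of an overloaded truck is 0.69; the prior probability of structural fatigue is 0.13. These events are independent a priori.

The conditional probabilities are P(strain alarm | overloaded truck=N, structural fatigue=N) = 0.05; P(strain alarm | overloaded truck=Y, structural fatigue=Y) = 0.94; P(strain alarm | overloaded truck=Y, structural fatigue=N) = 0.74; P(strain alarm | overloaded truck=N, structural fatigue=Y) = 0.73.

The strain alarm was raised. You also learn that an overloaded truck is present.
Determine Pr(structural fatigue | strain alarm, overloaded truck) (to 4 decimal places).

Pr(structural fatigue | strain alarm, overloaded truck) ≈ 0.1595

P(strain alarm | overloaded truck) = 0.74*0.87 + 0.94*0.13 = 0.643800 + 0.122200 = 0.766000
Of this, 0.122200 comes from 0.94*0.13 (the structural fatigue=true cases).
So P(structural fatigue | strain alarm, overloaded truck) = 0.122200/0.766000 ≈ 0.1595.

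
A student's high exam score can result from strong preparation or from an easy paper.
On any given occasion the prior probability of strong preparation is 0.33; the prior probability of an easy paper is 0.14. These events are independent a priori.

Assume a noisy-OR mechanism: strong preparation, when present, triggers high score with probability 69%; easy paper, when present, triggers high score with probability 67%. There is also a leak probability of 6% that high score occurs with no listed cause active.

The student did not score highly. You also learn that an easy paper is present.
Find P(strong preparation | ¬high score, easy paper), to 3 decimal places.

P(strong preparation | ¬high score, easy paper) ≈ 0.132

Under noisy-OR, P(high score | causes) = 1 − (1−0.06)·∏(1−qᵢ) over the active causes.
P(¬high score | easy paper) = 0.3102*0.67 + 0.096162*0.33 = 0.207834 + 0.031733 = 0.239567
Restricting to configurations with strong preparation present: 0.096162*0.33 = 0.031733.
P(strong preparation | ¬high score, easy paper) = 0.031733 / 0.239567 ≈ 0.132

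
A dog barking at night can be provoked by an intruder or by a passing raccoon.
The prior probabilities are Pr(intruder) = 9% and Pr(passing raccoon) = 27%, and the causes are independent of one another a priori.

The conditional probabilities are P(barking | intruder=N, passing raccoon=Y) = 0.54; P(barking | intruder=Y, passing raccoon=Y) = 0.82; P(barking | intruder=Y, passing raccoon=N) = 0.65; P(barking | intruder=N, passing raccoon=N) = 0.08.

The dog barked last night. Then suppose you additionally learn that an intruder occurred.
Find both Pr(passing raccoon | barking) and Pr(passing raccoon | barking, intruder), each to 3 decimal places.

By total probability over the 4 (intruder, passing raccoon) configurations:
  P(barking) = 0.08×0.91×0.73 + 0.54×0.91×0.27 + 0.65×0.09×0.73 + 0.82×0.09×0.27
        = 0.053144 + 0.132678 + 0.042705 + 0.019926 = 0.248453
Configurations with passing raccoon contribute 0.152604, so
  P(passing raccoon | barking) = 0.152604 / 0.248453 ≈ 0.614

With the extra evidence:
P(barking | intruder) = 0.65*0.73 + 0.82*0.27 = 0.474500 + 0.221400 = 0.695900
Of this, 0.221400 comes from 0.82*0.27 (the passing raccoon=true cases).
Hence the posterior is 0.221400/0.695900 ≈ 0.318.
— intruder explains away the evidence for passing raccoon.

Pr(passing raccoon | barking) ≈ 0.614; Pr(passing raccoon | barking, intruder) ≈ 0.318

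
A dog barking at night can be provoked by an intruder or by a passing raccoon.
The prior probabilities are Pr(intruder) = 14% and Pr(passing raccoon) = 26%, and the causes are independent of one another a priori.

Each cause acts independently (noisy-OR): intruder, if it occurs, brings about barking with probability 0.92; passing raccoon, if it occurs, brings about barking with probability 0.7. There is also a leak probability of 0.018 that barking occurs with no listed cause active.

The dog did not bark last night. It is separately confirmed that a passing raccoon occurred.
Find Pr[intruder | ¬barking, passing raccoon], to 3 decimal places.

Pr[intruder | ¬barking, passing raccoon] ≈ 0.013

Under noisy-OR, P(barking | causes) = 1 − (1−0.018)·∏(1−qᵢ) over the active causes.
Numerator (weight on configurations with intruder): 0.023568×0.14 = 0.003300
Normalizer over all consistent configurations: 0.2946×0.86 + 0.023568×0.14 = 0.256656
P(intruder | ¬barking, passing raccoon) = 0.003300/0.256656 ≈ 0.013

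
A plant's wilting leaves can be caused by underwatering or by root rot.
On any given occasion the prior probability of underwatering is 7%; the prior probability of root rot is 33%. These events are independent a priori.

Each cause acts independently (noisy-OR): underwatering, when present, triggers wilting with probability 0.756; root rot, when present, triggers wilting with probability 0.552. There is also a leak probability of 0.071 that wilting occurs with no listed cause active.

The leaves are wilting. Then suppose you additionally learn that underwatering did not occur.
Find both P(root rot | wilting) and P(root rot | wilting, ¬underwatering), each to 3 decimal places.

P(root rot | wilting) ≈ 0.713; P(root rot | wilting, ¬underwatering) ≈ 0.802

Under noisy-OR, P(wilting | causes) = 1 − (1−0.071)·∏(1−qᵢ) over the active causes.
Sum P(wilting|·) weighted by the priors over the 4 (underwatering, root rot) configurations:
  P(wilting) = 0.071×0.93×0.67 + 0.583808×0.93×0.33 + 0.773324×0.07×0.67 + 0.898449×0.07×0.33
        = 0.044240 + 0.179171 + 0.036269 + 0.020754 = 0.280434
The terms with root rot present sum to 0.199925, so
  P(root rot | wilting) = 0.199925 / 0.280434 ≈ 0.713

With the extra evidence:
P(wilting | ¬underwatering) = 0.071*0.67 + 0.583808*0.33 = 0.047570 + 0.192657 = 0.240227
The root rot-present share is 0.583808*0.33 = 0.192657.
Hence the posterior is 0.192657/0.240227 ≈ 0.802.
Ruling out underwatering raises the posterior on root rot — the flip side of explaining away.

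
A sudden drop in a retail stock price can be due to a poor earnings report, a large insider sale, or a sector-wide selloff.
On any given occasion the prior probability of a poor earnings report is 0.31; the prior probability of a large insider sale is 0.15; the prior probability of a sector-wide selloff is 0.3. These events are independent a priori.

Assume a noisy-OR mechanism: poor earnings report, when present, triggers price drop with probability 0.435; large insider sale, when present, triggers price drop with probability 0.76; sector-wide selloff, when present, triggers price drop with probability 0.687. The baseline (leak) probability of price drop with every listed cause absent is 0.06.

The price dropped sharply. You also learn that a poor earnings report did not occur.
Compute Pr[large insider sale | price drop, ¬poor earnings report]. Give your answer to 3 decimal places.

Under noisy-OR, P(price drop | causes) = 1 − (1−0.06)·∏(1−qᵢ) over the active causes.
P(price drop | ¬poor earnings report) = 0.06×0.85×0.7 + 0.70578×0.85×0.3 + 0.7744×0.15×0.7 + 0.929387×0.15×0.3 = 0.035700 + 0.179974 + 0.081312 + 0.041822 = 0.338808
Restricting to configurations with large insider sale present: 0.081312 + 0.041822 = 0.123134.
Hence the posterior is 0.123134/0.338808 ≈ 0.363.

Pr[large insider sale | price drop, ¬poor earnings report] ≈ 0.363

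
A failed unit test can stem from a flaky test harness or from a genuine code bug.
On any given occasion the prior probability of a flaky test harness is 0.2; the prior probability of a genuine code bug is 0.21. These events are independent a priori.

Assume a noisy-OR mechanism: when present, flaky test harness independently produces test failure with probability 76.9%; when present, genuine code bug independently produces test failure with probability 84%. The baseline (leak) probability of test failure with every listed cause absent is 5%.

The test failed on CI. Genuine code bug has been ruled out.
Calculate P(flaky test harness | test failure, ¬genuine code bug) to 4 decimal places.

P(flaky test harness | test failure, ¬genuine code bug) ≈ 0.7960

Under noisy-OR, P(test failure | causes) = 1 − (1−0.05)·∏(1−qᵢ) over the active causes.
P(test failure | ¬genuine code bug) = 0.05*0.8 + 0.78055*0.2 = 0.040000 + 0.156110 = 0.196110
Of this, 0.156110 comes from 0.78055*0.2 (the flaky test harness=true cases).
Hence the posterior is 0.156110/0.196110 ≈ 0.7960.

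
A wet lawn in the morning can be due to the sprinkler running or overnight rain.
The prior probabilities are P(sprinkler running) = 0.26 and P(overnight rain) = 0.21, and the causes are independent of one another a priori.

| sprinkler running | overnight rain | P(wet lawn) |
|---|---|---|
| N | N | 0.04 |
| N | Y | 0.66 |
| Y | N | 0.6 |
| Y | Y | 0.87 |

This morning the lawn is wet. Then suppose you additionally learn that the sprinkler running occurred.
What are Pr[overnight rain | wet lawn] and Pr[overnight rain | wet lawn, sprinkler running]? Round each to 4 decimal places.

Pr[overnight rain | wet lawn] ≈ 0.5058; Pr[overnight rain | wet lawn, sprinkler running] ≈ 0.2782

P(wet lawn) = 0.04×0.74×0.79 + 0.66×0.74×0.21 + 0.6×0.26×0.79 + 0.87×0.26×0.21 = 0.023384 + 0.102564 + 0.123240 + 0.047502 = 0.296690
The overnight rain-present share is 0.102564 + 0.047502 = 0.150066.
P(overnight rain | wet lawn) = 0.150066 / 0.296690 ≈ 0.5058

With the extra evidence:
P(wet lawn | sprinkler running) = 0.6*0.79 + 0.87*0.21 = 0.474000 + 0.182700 = 0.656700
The overnight rain-present share is 0.87*0.21 = 0.182700.
So P(overnight rain | wet lawn, sprinkler running) = 0.182700/0.656700 ≈ 0.2782.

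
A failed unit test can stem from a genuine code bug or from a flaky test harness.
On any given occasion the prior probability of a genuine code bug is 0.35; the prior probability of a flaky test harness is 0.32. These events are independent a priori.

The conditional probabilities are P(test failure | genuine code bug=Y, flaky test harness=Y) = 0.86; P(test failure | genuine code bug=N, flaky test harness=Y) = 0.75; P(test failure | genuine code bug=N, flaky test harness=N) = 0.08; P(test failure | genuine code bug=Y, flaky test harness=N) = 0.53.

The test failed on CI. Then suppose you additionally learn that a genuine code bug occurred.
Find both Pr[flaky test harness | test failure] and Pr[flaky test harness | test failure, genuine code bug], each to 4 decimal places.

Numerator (weight on configurations with flaky test harness): 0.156000 + 0.096320 = 0.252320
Normalizer over all consistent configurations: 0.08*0.65*0.68 + 0.75*0.65*0.32 + 0.53*0.35*0.68 + 0.86*0.35*0.32 = 0.413820
Posterior = 0.252320 / 0.413820 ≈ 0.6097

With the extra evidence:
Sum P(test failure|·) weighted by the priors over both values of flaky test harness:
  P(test failure | genuine code bug) = 0.53*0.68 + 0.86*0.32
        = 0.360400 + 0.275200 = 0.635600
Keeping only the flaky test harness-present terms gives 0.275200, so
  P(flaky test harness | test failure, genuine code bug) = 0.275200 / 0.635600 ≈ 0.4330

Pr[flaky test harness | test failure] ≈ 0.6097; Pr[flaky test harness | test failure, genuine code bug] ≈ 0.4330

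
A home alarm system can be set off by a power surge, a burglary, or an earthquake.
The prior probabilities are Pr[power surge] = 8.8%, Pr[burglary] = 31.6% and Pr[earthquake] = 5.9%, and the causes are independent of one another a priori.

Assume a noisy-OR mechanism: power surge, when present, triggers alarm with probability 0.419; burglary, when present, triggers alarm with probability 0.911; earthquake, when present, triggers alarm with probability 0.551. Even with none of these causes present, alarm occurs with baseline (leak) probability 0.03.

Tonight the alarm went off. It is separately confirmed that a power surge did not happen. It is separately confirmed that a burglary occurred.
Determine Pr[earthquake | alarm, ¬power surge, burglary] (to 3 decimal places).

Pr[earthquake | alarm, ¬power surge, burglary] ≈ 0.062

Under noisy-OR, P(alarm | causes) = 1 − (1−0.03)·∏(1−qᵢ) over the active causes.
P(alarm | ¬power surge, burglary) = 0.91367×0.941 + 0.961238×0.059 = 0.859763 + 0.056713 = 0.916476
Restricting to configurations with earthquake present: 0.961238×0.059 = 0.056713.
P(earthquake | alarm, ¬power surge, burglary) = 0.056713 / 0.916476 ≈ 0.062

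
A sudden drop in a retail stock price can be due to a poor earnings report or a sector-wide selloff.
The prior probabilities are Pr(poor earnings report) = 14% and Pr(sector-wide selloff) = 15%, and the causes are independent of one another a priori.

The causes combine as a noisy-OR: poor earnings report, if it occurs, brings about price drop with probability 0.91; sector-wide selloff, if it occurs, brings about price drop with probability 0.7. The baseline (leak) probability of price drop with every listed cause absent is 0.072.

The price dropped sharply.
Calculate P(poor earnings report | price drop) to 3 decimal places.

Under noisy-OR, P(price drop | causes) = 1 − (1−0.072)·∏(1−qᵢ) over the active causes.
Numerator (weight on configurations with poor earnings report): 0.109061 + 0.020474 = 0.129535
The normalizing constant is 0.072*0.86*0.85 + 0.7216*0.86*0.15 + 0.91648*0.14*0.85 + 0.974944*0.14*0.15 = 0.275253
P(poor earnings report | price drop) = 0.129535/0.275253 ≈ 0.471

P(poor earnings report | price drop) ≈ 0.471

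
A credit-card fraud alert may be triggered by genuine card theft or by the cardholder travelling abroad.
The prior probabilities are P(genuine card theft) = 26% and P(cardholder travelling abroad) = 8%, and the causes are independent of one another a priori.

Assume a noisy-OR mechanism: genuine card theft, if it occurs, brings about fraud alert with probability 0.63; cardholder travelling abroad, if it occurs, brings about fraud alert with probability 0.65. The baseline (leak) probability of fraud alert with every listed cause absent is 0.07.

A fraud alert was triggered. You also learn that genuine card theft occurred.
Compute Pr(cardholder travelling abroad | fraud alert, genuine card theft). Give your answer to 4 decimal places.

Under noisy-OR, P(fraud alert | causes) = 1 − (1−0.07)·∏(1−qᵢ) over the active causes.
For the numerator, keep only cardholder travelling abroad=true terms: 0.879565·0.08 = 0.070365
Normalizer over all consistent configurations: 0.6559·0.92 + 0.879565·0.08 = 0.673793
P(cardholder travelling abroad | fraud alert, genuine card theft) = 0.070365/0.673793 ≈ 0.1044

Pr(cardholder travelling abroad | fraud alert, genuine card theft) ≈ 0.1044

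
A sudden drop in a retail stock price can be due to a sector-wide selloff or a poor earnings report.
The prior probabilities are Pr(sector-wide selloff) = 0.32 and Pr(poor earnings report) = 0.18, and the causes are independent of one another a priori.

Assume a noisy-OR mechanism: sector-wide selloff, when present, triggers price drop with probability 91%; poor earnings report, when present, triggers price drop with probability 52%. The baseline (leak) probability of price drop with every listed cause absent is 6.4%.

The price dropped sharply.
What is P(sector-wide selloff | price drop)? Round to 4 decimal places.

Under noisy-OR, P(price drop | causes) = 1 − (1−0.064)·∏(1−qᵢ) over the active causes.
P(price drop) = 0.064·0.68·0.82 + 0.55072·0.68·0.18 + 0.91576·0.32·0.82 + 0.959565·0.32·0.18 = 0.035686 + 0.067408 + 0.240295 + 0.055271 = 0.398660
Restricting to configurations with sector-wide selloff present: 0.240295 + 0.055271 = 0.295566.
Hence the posterior is 0.295566/0.398660 ≈ 0.7414.

P(sector-wide selloff | price drop) ≈ 0.7414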